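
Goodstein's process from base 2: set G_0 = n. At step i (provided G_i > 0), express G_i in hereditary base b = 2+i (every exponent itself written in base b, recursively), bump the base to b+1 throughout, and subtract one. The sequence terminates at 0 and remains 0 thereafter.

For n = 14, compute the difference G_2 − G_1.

(0) 14|_2 = 2^(2 + 1) + 2^2 + 2 ↦ 3^(3 + 1) + 3^3 + 3|_3 = 111 ⇒ 110
(1) 110|_3 = 3^(3 + 1) + 3^3 + 2 ↦ 4^(4 + 1) + 4^4 + 2|_4 = 1282 ⇒ 1281

1171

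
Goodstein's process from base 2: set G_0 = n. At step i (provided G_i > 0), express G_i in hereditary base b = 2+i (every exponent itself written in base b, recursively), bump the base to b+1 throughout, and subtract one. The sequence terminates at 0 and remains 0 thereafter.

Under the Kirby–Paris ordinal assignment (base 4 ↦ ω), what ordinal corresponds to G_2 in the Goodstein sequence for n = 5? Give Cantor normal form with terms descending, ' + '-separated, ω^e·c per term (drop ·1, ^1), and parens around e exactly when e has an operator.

G_0 = 5. HB_2(5) = 2^2 + 1. Bump = 28. G_1 = 27.
G_1 = 27. HB_3(27) = 3^3. Bump = 256. G_2 = 255.
G_2 = 255. HB_4(255) = 3·4^3 + 3·4^2 + 3·4 + 3. Bump = 468. G_3 = 467.

ω^3·3 + ω^2·3 + ω·3 + 3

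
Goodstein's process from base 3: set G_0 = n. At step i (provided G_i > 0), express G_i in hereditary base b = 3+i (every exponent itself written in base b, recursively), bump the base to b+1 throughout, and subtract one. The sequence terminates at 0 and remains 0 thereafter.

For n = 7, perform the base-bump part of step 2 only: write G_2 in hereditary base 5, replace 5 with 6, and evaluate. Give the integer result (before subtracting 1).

10

G_0=7  [base 3] 2·3 + 1  →[3↦4]→  2·4 + 1 = 9  −1 ⇒ G_1=8
G_1=8  [base 4] 2·4  →[4↦5]→  2·5 = 10  −1 ⇒ G_2=9
G_2=9  [base 5] 5 + 4  →[5↦6]→  6 + 4 = 10  −1 ⇒ G_3=9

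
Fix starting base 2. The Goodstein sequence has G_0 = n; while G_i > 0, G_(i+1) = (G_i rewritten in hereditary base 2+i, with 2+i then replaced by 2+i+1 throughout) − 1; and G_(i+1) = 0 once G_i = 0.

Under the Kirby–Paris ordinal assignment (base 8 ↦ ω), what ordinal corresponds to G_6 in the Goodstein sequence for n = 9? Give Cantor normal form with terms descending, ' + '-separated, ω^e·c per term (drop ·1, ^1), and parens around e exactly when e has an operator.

ω^ω·3 + ω^3·3 + ω^2·3 + ω·2 + 7

9 —HB2→ 2^(2 + 1) + 1 —bump→ 3^(3 + 1) + 1 = 82 —(−1)→ 81
81 —HB3→ 3^(3 + 1) —bump→ 4^(4 + 1) = 1024 —(−1)→ 1023
1023 —HB4→ 3·4^4 + 3·4^3 + 3·4^2 + 3·4 + 3 —bump→ 3·5^5 + 3·5^3 + 3·5^2 + 3·5 + 3 = 9843 —(−1)→ 9842
9842 —HB5→ 3·5^5 + 3·5^3 + 3·5^2 + 3·5 + 2 —bump→ 3·6^6 + 3·6^3 + 3·6^2 + 3·6 + 2 = 140744 —(−1)→ 140743
140743 —HB6→ 3·6^6 + 3·6^3 + 3·6^2 + 3·6 + 1 —bump→ 3·7^7 + 3·7^3 + 3·7^2 + 3·7 + 1 = 2471827 —(−1)→ 2471826
2471826 —HB7→ 3·7^7 + 3·7^3 + 3·7^2 + 3·7 —bump→ 3·8^8 + 3·8^3 + 3·8^2 + 3·8 = 50333400 —(−1)→ 50333399
50333399 —HB8→ 3·8^8 + 3·8^3 + 3·8^2 + 2·8 + 7 —bump→ 3·9^9 + 3·9^3 + 3·9^2 + 2·9 + 7 = 1162263922 —(−1)→ 1162263921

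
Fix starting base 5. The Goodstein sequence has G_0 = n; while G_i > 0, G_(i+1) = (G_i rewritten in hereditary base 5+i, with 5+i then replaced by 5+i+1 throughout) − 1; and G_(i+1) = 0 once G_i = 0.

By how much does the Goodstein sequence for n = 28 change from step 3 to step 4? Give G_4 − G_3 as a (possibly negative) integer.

16

i=0: 28 = 5^2 + 3 (b=5); 5→6: 6^2 + 3 = 39; 39−1 = 38
i=1: 38 = 6^2 + 2 (b=6); 6→7: 7^2 + 2 = 51; 51−1 = 50
i=2: 50 = 7^2 + 1 (b=7); 7→8: 8^2 + 1 = 65; 65−1 = 64
i=3: 64 = 8^2 (b=8); 8→9: 9^2 = 81; 81−1 = 80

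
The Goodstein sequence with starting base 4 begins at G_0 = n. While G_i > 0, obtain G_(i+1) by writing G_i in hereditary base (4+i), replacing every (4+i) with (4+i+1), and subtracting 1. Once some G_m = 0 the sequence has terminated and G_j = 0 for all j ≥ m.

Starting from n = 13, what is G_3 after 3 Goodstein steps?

18

(0) 13|_4 = 3·4 + 1 ↦ 3·5 + 1|_5 = 16 ⇒ 15
(1) 15|_5 = 3·5 ↦ 3·6|_6 = 18 ⇒ 17
(2) 17|_6 = 2·6 + 5 ↦ 2·7 + 5|_7 = 19 ⇒ 18
(3) 18|_7 = 2·7 + 4 ↦ 2·8 + 4|_8 = 20 ⇒ 19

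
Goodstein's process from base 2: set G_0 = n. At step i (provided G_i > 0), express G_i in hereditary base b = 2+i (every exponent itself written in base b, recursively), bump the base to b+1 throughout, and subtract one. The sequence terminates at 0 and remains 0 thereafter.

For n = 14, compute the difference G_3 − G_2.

base 2: 14 = 2^(2 + 1) + 2^2 + 2; at 3: 3^(3 + 1) + 3^3 + 3 = 111; next = 110
base 3: 110 = 3^(3 + 1) + 3^3 + 2; at 4: 4^(4 + 1) + 4^4 + 2 = 1282; next = 1281
base 4: 1281 = 4^(4 + 1) + 4^4 + 1; at 5: 5^(5 + 1) + 5^5 + 1 = 18751; next = 18750

17469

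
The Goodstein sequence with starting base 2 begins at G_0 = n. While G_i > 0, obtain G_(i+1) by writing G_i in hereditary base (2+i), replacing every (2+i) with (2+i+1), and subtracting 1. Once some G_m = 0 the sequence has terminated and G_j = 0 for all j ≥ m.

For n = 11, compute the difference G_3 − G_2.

step 0: 11 = 2^(2 + 1) + 2 + 1; sub 3 for 2: 3^(3 + 1) + 3 + 1; = 85; G_1 = 85−1 = 84
step 1: 84 = 3^(3 + 1) + 3; sub 4 for 3: 4^(4 + 1) + 4; = 1028; G_2 = 1028−1 = 1027
step 2: 1027 = 4^(4 + 1) + 3; sub 5 for 4: 5^(5 + 1) + 3; = 15628; G_3 = 15628−1 = 15627

14600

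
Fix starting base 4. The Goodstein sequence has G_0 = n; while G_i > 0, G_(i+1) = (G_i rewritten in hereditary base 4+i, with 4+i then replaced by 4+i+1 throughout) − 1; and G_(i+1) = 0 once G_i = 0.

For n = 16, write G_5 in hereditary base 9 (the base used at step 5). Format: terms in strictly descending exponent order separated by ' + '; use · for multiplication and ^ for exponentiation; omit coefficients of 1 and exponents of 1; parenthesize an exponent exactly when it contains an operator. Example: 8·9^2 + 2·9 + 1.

4·9

G_0=16  [base 4] 4^2  →[4↦5]→  5^2 = 25  −1 ⇒ G_1=24
G_1=24  [base 5] 4·5 + 4  →[5↦6]→  4·6 + 4 = 28  −1 ⇒ G_2=27
G_2=27  [base 6] 4·6 + 3  →[6↦7]→  4·7 + 3 = 31  −1 ⇒ G_3=30
G_3=30  [base 7] 4·7 + 2  →[7↦8]→  4·8 + 2 = 34  −1 ⇒ G_4=33
G_4=33  [base 8] 4·8 + 1  →[8↦9]→  4·9 + 1 = 37  −1 ⇒ G_5=36
G_5=36  [base 9] 4·9  →[9↦10]→  4·10 = 40  −1 ⇒ G_6=39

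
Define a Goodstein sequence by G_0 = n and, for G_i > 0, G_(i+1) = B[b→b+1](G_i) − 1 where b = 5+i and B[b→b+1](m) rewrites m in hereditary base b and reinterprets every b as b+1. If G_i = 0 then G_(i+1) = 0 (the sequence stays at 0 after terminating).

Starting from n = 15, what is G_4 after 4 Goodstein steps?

G_0 = 15. HB_5(15) = 3·5. Bump = 18. G_1 = 17.
G_1 = 17. HB_6(17) = 2·6 + 5. Bump = 19. G_2 = 18.
G_2 = 18. HB_7(18) = 2·7 + 4. Bump = 20. G_3 = 19.
G_3 = 19. HB_8(19) = 2·8 + 3. Bump = 21. G_4 = 20.
G_4 = 20. HB_9(20) = 2·9 + 2. Bump = 22. G_5 = 21.

20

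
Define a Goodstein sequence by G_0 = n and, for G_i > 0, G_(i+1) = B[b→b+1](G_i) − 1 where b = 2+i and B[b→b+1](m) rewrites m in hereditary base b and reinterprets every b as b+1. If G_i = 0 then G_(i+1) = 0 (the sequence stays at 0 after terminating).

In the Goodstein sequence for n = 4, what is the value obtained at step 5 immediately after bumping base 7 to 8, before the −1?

4 —HB2→ 2^2 —bump→ 3^3 = 27 —(−1)→ 26
26 —HB3→ 2·3^2 + 2·3 + 2 —bump→ 2·4^2 + 2·4 + 2 = 42 —(−1)→ 41
41 —HB4→ 2·4^2 + 2·4 + 1 —bump→ 2·5^2 + 2·5 + 1 = 61 —(−1)→ 60
60 —HB5→ 2·5^2 + 2·5 —bump→ 2·6^2 + 2·6 = 84 —(−1)→ 83
83 —HB6→ 2·6^2 + 6 + 5 —bump→ 2·7^2 + 7 + 5 = 110 —(−1)→ 109
109 —HB7→ 2·7^2 + 7 + 4 —bump→ 2·8^2 + 8 + 4 = 140 —(−1)→ 139

140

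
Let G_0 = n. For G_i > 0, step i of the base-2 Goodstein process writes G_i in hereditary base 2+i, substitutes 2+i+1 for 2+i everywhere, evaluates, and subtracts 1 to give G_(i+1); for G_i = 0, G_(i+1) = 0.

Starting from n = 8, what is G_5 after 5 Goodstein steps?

i=0: 8 = 2^(2 + 1) (b=2); 2→3: 3^(3 + 1) = 81; 81−1 = 80
i=1: 80 = 2·3^3 + 2·3^2 + 2·3 + 2 (b=3); 3→4: 2·4^4 + 2·4^2 + 2·4 + 2 = 554; 554−1 = 553
i=2: 553 = 2·4^4 + 2·4^2 + 2·4 + 1 (b=4); 4→5: 2·5^5 + 2·5^2 + 2·5 + 1 = 6311; 6311−1 = 6310
i=3: 6310 = 2·5^5 + 2·5^2 + 2·5 (b=5); 5→6: 2·6^6 + 2·6^2 + 2·6 = 93396; 93396−1 = 93395
i=4: 93395 = 2·6^6 + 2·6^2 + 6 + 5 (b=6); 6→7: 2·7^7 + 2·7^2 + 7 + 5 = 1647196; 1647196−1 = 1647195

1647195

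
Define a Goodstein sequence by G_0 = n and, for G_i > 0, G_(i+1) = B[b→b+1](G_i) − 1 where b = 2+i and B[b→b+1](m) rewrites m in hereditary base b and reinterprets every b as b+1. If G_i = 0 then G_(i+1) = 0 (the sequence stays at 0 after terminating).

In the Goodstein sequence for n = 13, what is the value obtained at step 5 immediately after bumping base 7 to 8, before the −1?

134219480

[0] 13 ≡ 2^(2 + 1) + 2^2 + 1 (base 2). Lift 3: 109. −1: 108.
[1] 108 ≡ 3^(3 + 1) + 3^3 (base 3). Lift 4: 1280. −1: 1279.
[2] 1279 ≡ 4^(4 + 1) + 3·4^3 + 3·4^2 + 3·4 + 3 (base 4). Lift 5: 16093. −1: 16092.
[3] 16092 ≡ 5^(5 + 1) + 3·5^3 + 3·5^2 + 3·5 + 2 (base 5). Lift 6: 280712. −1: 280711.
[4] 280711 ≡ 6^(6 + 1) + 3·6^3 + 3·6^2 + 3·6 + 1 (base 6). Lift 7: 5765999. −1: 5765998.
[5] 5765998 ≡ 7^(7 + 1) + 3·7^3 + 3·7^2 + 3·7 (base 7). Lift 8: 134219480. −1: 134219479.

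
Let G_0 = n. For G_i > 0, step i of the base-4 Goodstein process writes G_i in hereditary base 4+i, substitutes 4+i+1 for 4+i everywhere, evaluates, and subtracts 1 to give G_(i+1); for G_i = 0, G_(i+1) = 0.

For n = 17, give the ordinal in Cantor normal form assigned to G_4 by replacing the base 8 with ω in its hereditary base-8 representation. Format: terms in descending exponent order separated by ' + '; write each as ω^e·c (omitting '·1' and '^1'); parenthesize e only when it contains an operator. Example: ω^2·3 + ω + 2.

G_0=17  [base 4] 4^2 + 1  →[4↦5]→  5^2 + 1 = 26  −1 ⇒ G_1=25
G_1=25  [base 5] 5^2  →[5↦6]→  6^2 = 36  −1 ⇒ G_2=35
G_2=35  [base 6] 5·6 + 5  →[6↦7]→  5·7 + 5 = 40  −1 ⇒ G_3=39
G_3=39  [base 7] 5·7 + 4  →[7↦8]→  5·8 + 4 = 44  −1 ⇒ G_4=43
G_4=43  [base 8] 5·8 + 3  →[8↦9]→  5·9 + 3 = 48  −1 ⇒ G_5=47

ω·5 + 3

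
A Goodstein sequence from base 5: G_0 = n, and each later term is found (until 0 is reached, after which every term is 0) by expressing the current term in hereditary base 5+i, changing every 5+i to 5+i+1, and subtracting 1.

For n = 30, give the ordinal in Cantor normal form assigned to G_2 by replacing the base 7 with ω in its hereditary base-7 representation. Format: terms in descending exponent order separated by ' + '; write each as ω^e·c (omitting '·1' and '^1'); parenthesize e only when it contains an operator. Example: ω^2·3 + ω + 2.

ω^2 + 4

step 0: 30 = 5^2 + 5; sub 6 for 5: 6^2 + 6; = 42; G_1 = 42−1 = 41
step 1: 41 = 6^2 + 5; sub 7 for 6: 7^2 + 5; = 54; G_2 = 54−1 = 53
step 2: 53 = 7^2 + 4; sub 8 for 7: 8^2 + 4; = 68; G_3 = 68−1 = 67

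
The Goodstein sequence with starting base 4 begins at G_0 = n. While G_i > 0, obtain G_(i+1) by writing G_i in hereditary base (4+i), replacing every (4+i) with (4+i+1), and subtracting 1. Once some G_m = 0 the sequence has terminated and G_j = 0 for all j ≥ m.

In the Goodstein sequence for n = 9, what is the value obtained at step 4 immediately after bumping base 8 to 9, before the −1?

12

(0) 9|_4 = 2·4 + 1 ↦ 2·5 + 1|_5 = 11 ⇒ 10
(1) 10|_5 = 2·5 ↦ 2·6|_6 = 12 ⇒ 11
(2) 11|_6 = 6 + 5 ↦ 7 + 5|_7 = 12 ⇒ 11
(3) 11|_7 = 7 + 4 ↦ 8 + 4|_8 = 12 ⇒ 11
(4) 11|_8 = 8 + 3 ↦ 9 + 3|_9 = 12 ⇒ 11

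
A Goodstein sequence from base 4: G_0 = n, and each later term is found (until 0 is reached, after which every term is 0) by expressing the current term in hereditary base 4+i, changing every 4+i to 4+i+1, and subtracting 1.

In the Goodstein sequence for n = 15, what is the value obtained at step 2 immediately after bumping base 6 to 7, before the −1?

22

G_0 = 15. HB_4(15) = 3·4 + 3. Bump = 18. G_1 = 17.
G_1 = 17. HB_5(17) = 3·5 + 2. Bump = 20. G_2 = 19.
G_2 = 19. HB_6(19) = 3·6 + 1. Bump = 22. G_3 = 21.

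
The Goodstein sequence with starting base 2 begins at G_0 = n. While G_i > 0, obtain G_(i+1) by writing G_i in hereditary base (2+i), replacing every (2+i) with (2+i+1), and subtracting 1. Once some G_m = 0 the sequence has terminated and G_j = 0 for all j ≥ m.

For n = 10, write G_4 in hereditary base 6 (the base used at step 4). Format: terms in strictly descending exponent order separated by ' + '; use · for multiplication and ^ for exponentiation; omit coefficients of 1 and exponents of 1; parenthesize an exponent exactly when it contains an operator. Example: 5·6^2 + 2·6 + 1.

5·6^6 + 5·6^5 + 5·6^4 + 5·6^3 + 5·6^2 + 5·6 + 5

i=0: 10 = 2^(2 + 1) + 2 (b=2); 2→3: 3^(3 + 1) + 3 = 84; 84−1 = 83
i=1: 83 = 3^(3 + 1) + 2 (b=3); 3→4: 4^(4 + 1) + 2 = 1026; 1026−1 = 1025
i=2: 1025 = 4^(4 + 1) + 1 (b=4); 4→5: 5^(5 + 1) + 1 = 15626; 15626−1 = 15625
i=3: 15625 = 5^(5 + 1) (b=5); 5→6: 6^(6 + 1) = 279936; 279936−1 = 279935
i=4: 279935 = 5·6^6 + 5·6^5 + 5·6^4 + 5·6^3 + 5·6^2 + 5·6 + 5 (b=6); 6→7: 5·7^7 + 5·7^5 + 5·7^4 + 5·7^3 + 5·7^2 + 5·7 + 5 = 4215755; 4215755−1 = 4215754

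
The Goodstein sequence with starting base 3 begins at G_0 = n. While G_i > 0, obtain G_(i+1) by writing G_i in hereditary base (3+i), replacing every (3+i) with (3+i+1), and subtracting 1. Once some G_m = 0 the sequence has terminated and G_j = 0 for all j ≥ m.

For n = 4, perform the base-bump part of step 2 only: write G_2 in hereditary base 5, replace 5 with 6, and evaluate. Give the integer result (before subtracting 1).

4

step 0: 4 = 3 + 1; sub 4 for 3: 4 + 1; = 5; G_1 = 5−1 = 4
step 1: 4 = 4; sub 5 for 4: 5; = 5; G_2 = 5−1 = 4
step 2: 4 = 4; sub 6 for 5: 4; = 4; G_3 = 4−1 = 3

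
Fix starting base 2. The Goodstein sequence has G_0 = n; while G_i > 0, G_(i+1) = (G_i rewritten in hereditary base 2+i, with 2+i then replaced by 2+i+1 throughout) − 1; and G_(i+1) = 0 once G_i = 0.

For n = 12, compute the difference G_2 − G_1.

958

12 —HB2→ 2^(2 + 1) + 2^2 —bump→ 3^(3 + 1) + 3^3 = 108 —(−1)→ 107
107 —HB3→ 3^(3 + 1) + 2·3^2 + 2·3 + 2 —bump→ 4^(4 + 1) + 2·4^2 + 2·4 + 2 = 1066 —(−1)→ 1065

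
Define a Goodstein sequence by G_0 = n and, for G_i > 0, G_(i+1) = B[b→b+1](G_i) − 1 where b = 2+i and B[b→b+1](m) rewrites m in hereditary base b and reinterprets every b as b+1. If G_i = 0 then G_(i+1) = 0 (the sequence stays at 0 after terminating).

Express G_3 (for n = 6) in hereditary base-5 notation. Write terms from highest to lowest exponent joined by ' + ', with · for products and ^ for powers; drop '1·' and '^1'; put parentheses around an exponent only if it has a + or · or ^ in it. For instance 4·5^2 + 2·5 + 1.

5^5

i=0: 6 = 2^2 + 2 (b=2); 2→3: 3^3 + 3 = 30; 30−1 = 29
i=1: 29 = 3^3 + 2 (b=3); 3→4: 4^4 + 2 = 258; 258−1 = 257
i=2: 257 = 4^4 + 1 (b=4); 4→5: 5^5 + 1 = 3126; 3126−1 = 3125
i=3: 3125 = 5^5 (b=5); 5→6: 6^6 = 46656; 46656−1 = 46655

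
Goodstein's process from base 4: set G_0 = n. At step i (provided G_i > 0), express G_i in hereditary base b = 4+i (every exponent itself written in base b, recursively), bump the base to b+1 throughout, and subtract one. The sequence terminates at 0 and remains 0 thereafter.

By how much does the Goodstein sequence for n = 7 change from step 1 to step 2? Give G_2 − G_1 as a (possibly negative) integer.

base 4: 7 = 4 + 3; at 5: 5 + 3 = 8; next = 7
base 5: 7 = 5 + 2; at 6: 6 + 2 = 8; next = 7

0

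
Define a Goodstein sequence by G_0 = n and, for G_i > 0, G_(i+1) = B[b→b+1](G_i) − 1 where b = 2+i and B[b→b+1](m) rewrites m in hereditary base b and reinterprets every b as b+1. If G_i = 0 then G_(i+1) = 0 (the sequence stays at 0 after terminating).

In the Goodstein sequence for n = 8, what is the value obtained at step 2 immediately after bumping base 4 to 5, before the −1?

6311

[0] 8 ≡ 2^(2 + 1) (base 2). Lift 3: 81. −1: 80.
[1] 80 ≡ 2·3^3 + 2·3^2 + 2·3 + 2 (base 3). Lift 4: 554. −1: 553.
[2] 553 ≡ 2·4^4 + 2·4^2 + 2·4 + 1 (base 4). Lift 5: 6311. −1: 6310.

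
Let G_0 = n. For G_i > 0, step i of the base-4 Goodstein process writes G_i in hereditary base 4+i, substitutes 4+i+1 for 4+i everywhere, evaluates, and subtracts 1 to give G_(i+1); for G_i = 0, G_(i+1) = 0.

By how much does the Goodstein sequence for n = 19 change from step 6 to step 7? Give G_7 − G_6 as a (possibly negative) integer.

base 4: 19 = 4^2 + 3; at 5: 5^2 + 3 = 28; next = 27
base 5: 27 = 5^2 + 2; at 6: 6^2 + 2 = 38; next = 37
base 6: 37 = 6^2 + 1; at 7: 7^2 + 1 = 50; next = 49
base 7: 49 = 7^2; at 8: 8^2 = 64; next = 63
base 8: 63 = 7·8 + 7; at 9: 7·9 + 7 = 70; next = 69
base 9: 69 = 7·9 + 6; at 10: 7·10 + 6 = 76; next = 75
base 10: 75 = 7·10 + 5; at 11: 7·11 + 5 = 82; next = 81

6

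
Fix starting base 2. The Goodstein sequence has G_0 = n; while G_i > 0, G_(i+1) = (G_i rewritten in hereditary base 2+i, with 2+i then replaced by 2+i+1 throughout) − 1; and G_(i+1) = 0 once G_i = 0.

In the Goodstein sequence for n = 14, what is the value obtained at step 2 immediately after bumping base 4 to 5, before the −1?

18751

G_0 = 14. HB_2(14) = 2^(2 + 1) + 2^2 + 2. Bump = 111. G_1 = 110.
G_1 = 110. HB_3(110) = 3^(3 + 1) + 3^3 + 2. Bump = 1282. G_2 = 1281.
G_2 = 1281. HB_4(1281) = 4^(4 + 1) + 4^4 + 1. Bump = 18751. G_3 = 18750.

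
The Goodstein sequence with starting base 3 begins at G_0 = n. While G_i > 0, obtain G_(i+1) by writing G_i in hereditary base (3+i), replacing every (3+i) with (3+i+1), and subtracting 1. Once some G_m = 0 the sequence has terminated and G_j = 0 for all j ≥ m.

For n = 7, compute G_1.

8

G_0=7  [base 3] 2·3 + 1  →[3↦4]→  2·4 + 1 = 9  −1 ⇒ G_1=8
G_1=8  [base 4] 2·4  →[4↦5]→  2·5 = 10  −1 ⇒ G_2=9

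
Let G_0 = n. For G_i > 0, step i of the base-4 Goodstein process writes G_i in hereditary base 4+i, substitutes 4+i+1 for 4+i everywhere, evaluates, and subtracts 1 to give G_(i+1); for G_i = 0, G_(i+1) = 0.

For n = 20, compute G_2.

20 —HB4→ 4^2 + 4 —bump→ 5^2 + 5 = 30 —(−1)→ 29
29 —HB5→ 5^2 + 4 —bump→ 6^2 + 4 = 40 —(−1)→ 39
39 —HB6→ 6^2 + 3 —bump→ 7^2 + 3 = 52 —(−1)→ 51

39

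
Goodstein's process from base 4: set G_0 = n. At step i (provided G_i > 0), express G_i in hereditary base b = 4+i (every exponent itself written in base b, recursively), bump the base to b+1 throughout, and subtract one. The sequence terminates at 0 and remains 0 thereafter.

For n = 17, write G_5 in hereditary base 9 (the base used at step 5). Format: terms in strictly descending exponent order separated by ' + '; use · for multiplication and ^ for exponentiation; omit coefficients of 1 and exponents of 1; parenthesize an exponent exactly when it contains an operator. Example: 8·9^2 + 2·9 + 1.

5·9 + 2

(0) 17|_4 = 4^2 + 1 ↦ 5^2 + 1|_5 = 26 ⇒ 25
(1) 25|_5 = 5^2 ↦ 6^2|_6 = 36 ⇒ 35
(2) 35|_6 = 5·6 + 5 ↦ 5·7 + 5|_7 = 40 ⇒ 39
(3) 39|_7 = 5·7 + 4 ↦ 5·8 + 4|_8 = 44 ⇒ 43
(4) 43|_8 = 5·8 + 3 ↦ 5·9 + 3|_9 = 48 ⇒ 47
(5) 47|_9 = 5·9 + 2 ↦ 5·10 + 2|_10 = 52 ⇒ 51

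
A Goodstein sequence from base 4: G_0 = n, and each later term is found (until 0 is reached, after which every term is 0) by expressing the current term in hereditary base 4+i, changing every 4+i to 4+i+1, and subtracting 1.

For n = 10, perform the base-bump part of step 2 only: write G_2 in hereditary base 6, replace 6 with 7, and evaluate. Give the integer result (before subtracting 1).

14

i=0: 10 = 2·4 + 2 (b=4); 4→5: 2·5 + 2 = 12; 12−1 = 11
i=1: 11 = 2·5 + 1 (b=5); 5→6: 2·6 + 1 = 13; 13−1 = 12
i=2: 12 = 2·6 (b=6); 6→7: 2·7 = 14; 14−1 = 13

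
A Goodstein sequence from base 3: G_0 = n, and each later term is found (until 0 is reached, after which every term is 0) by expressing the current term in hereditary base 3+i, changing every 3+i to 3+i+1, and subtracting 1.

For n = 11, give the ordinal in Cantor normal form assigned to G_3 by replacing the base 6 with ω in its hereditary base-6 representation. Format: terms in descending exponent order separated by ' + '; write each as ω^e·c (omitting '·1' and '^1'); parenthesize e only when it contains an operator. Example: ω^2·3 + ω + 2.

ω·5 + 5

step 0: 11 = 3^2 + 2; sub 4 for 3: 4^2 + 2; = 18; G_1 = 18−1 = 17
step 1: 17 = 4^2 + 1; sub 5 for 4: 5^2 + 1; = 26; G_2 = 26−1 = 25
step 2: 25 = 5^2; sub 6 for 5: 6^2; = 36; G_3 = 36−1 = 35
step 3: 35 = 5·6 + 5; sub 7 for 6: 5·7 + 5; = 40; G_4 = 40−1 = 39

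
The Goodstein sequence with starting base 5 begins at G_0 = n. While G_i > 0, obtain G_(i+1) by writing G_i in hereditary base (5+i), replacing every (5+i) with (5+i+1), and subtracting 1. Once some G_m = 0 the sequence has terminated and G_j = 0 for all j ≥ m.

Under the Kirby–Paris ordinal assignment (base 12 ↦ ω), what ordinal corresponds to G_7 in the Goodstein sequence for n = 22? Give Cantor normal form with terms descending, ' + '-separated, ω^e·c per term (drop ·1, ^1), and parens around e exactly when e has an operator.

base 5: 22 = 4·5 + 2; at 6: 4·6 + 2 = 26; next = 25
base 6: 25 = 4·6 + 1; at 7: 4·7 + 1 = 29; next = 28
base 7: 28 = 4·7; at 8: 4·8 = 32; next = 31
base 8: 31 = 3·8 + 7; at 9: 3·9 + 7 = 34; next = 33
base 9: 33 = 3·9 + 6; at 10: 3·10 + 6 = 36; next = 35
base 10: 35 = 3·10 + 5; at 11: 3·11 + 5 = 38; next = 37
base 11: 37 = 3·11 + 4; at 12: 3·12 + 4 = 40; next = 39

ω·3 + 3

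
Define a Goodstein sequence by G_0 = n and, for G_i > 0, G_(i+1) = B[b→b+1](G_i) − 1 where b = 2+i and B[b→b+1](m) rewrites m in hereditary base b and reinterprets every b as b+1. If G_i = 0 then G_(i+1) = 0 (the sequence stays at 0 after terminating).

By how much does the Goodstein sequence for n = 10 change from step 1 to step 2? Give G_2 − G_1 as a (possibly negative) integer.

base 2: 10 = 2^(2 + 1) + 2; at 3: 3^(3 + 1) + 3 = 84; next = 83
base 3: 83 = 3^(3 + 1) + 2; at 4: 4^(4 + 1) + 2 = 1026; next = 1025

942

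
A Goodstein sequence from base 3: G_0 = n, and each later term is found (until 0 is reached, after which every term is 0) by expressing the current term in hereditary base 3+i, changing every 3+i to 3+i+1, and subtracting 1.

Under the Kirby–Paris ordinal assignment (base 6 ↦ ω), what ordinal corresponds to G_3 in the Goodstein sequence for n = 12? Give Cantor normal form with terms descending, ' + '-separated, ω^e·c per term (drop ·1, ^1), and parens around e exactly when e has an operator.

ω^2 + 1

(0) 12|_3 = 3^2 + 3 ↦ 4^2 + 4|_4 = 20 ⇒ 19
(1) 19|_4 = 4^2 + 3 ↦ 5^2 + 3|_5 = 28 ⇒ 27
(2) 27|_5 = 5^2 + 2 ↦ 6^2 + 2|_6 = 38 ⇒ 37
(3) 37|_6 = 6^2 + 1 ↦ 7^2 + 1|_7 = 50 ⇒ 49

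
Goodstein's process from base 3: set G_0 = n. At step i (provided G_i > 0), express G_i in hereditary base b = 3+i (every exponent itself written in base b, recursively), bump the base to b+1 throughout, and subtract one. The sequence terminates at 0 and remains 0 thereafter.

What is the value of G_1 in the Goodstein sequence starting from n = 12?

19

G_0=12  [base 3] 3^2 + 3  →[3↦4]→  4^2 + 4 = 20  −1 ⇒ G_1=19
G_1=19  [base 4] 4^2 + 3  →[4↦5]→  5^2 + 3 = 28  −1 ⇒ G_2=27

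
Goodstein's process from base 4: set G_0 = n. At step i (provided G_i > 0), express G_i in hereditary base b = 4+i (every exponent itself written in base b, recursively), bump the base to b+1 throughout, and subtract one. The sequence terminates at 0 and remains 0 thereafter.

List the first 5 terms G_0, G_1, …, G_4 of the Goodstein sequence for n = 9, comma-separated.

9, 10, 11, 11, 11

G_0=9  [base 4] 2·4 + 1  →[4↦5]→  2·5 + 1 = 11  −1 ⇒ G_1=10
G_1=10  [base 5] 2·5  →[5↦6]→  2·6 = 12  −1 ⇒ G_2=11
G_2=11  [base 6] 6 + 5  →[6↦7]→  7 + 5 = 12  −1 ⇒ G_3=11
G_3=11  [base 7] 7 + 4  →[7↦8]→  8 + 4 = 12  −1 ⇒ G_4=11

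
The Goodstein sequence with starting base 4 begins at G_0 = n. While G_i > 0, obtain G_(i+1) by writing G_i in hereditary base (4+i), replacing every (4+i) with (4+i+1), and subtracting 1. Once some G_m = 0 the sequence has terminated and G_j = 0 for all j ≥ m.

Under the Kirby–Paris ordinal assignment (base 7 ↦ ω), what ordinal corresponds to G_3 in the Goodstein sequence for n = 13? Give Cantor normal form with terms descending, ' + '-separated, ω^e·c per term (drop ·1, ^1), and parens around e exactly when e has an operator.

ω·2 + 4

G_0 = 13. HB_4(13) = 3·4 + 1. Bump = 16. G_1 = 15.
G_1 = 15. HB_5(15) = 3·5. Bump = 18. G_2 = 17.
G_2 = 17. HB_6(17) = 2·6 + 5. Bump = 19. G_3 = 18.
G_3 = 18. HB_7(18) = 2·7 + 4. Bump = 20. G_4 = 19.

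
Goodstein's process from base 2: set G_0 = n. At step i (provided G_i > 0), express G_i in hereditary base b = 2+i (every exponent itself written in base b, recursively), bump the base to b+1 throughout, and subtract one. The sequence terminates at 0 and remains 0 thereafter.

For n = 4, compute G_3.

G_0=4  [base 2] 2^2  →[2↦3]→  3^3 = 27  −1 ⇒ G_1=26
G_1=26  [base 3] 2·3^2 + 2·3 + 2  →[3↦4]→  2·4^2 + 2·4 + 2 = 42  −1 ⇒ G_2=41
G_2=41  [base 4] 2·4^2 + 2·4 + 1  →[4↦5]→  2·5^2 + 2·5 + 1 = 61  −1 ⇒ G_3=60
G_3=60  [base 5] 2·5^2 + 2·5  →[5↦6]→  2·6^2 + 2·6 = 84  −1 ⇒ G_4=83

60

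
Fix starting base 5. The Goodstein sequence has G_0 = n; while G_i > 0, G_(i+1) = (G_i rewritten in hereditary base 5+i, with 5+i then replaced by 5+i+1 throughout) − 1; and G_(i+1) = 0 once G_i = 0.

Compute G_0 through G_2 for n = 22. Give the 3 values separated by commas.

G_0 = 22. HB_5(22) = 4·5 + 2. Bump = 26. G_1 = 25.
G_1 = 25. HB_6(25) = 4·6 + 1. Bump = 29. G_2 = 28.

22, 25, 28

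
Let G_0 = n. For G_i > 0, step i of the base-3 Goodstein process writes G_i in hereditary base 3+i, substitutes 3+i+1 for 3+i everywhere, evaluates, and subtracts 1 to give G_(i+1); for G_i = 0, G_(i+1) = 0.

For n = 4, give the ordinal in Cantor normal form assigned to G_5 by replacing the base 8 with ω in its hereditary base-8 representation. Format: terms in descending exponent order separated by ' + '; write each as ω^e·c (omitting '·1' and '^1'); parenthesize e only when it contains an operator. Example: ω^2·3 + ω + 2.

1

step 0: 4 = 3 + 1; sub 4 for 3: 4 + 1; = 5; G_1 = 5−1 = 4
step 1: 4 = 4; sub 5 for 4: 5; = 5; G_2 = 5−1 = 4
step 2: 4 = 4; sub 6 for 5: 4; = 4; G_3 = 4−1 = 3
step 3: 3 = 3; sub 7 for 6: 3; = 3; G_4 = 3−1 = 2
step 4: 2 = 2; sub 8 for 7: 2; = 2; G_5 = 2−1 = 1
step 5: 1 = 1; sub 9 for 8: 1; = 1; G_6 = 1−1 = 0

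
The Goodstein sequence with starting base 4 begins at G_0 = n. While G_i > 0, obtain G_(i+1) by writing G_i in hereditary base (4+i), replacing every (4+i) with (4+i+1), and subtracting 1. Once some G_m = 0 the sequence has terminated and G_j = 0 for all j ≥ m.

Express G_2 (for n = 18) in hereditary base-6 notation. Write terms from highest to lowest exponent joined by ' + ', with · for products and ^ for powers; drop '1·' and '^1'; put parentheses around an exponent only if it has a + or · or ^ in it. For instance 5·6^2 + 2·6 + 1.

6^2

G_0 = 18. HB_4(18) = 4^2 + 2. Bump = 27. G_1 = 26.
G_1 = 26. HB_5(26) = 5^2 + 1. Bump = 37. G_2 = 36.
G_2 = 36. HB_6(36) = 6^2. Bump = 49. G_3 = 48.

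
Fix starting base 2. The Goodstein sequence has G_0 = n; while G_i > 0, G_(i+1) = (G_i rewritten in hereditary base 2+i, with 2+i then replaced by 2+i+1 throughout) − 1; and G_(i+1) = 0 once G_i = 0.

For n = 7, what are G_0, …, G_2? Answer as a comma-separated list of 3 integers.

step 0: 7 = 2^2 + 2 + 1; sub 3 for 2: 3^3 + 3 + 1; = 31; G_1 = 31−1 = 30
step 1: 30 = 3^3 + 3; sub 4 for 3: 4^4 + 4; = 260; G_2 = 260−1 = 259

7, 30, 259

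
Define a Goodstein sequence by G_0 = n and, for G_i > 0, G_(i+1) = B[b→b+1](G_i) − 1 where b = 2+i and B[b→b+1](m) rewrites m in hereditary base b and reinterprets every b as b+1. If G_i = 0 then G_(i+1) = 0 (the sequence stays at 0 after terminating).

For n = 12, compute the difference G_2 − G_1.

958

(0) 12|_2 = 2^(2 + 1) + 2^2 ↦ 3^(3 + 1) + 3^3|_3 = 108 ⇒ 107
(1) 107|_3 = 3^(3 + 1) + 2·3^2 + 2·3 + 2 ↦ 4^(4 + 1) + 2·4^2 + 2·4 + 2|_4 = 1066 ⇒ 1065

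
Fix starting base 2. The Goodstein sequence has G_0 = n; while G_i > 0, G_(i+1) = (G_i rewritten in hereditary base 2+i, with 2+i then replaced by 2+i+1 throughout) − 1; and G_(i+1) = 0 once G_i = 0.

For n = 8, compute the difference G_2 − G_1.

473

[0] 8 ≡ 2^(2 + 1) (base 2). Lift 3: 81. −1: 80.
[1] 80 ≡ 2·3^3 + 2·3^2 + 2·3 + 2 (base 3). Lift 4: 554. −1: 553.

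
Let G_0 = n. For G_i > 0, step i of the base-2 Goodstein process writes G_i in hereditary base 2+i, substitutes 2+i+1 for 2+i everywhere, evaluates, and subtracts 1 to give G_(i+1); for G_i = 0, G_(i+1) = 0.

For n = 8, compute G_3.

(0) 8|_2 = 2^(2 + 1) ↦ 3^(3 + 1)|_3 = 81 ⇒ 80
(1) 80|_3 = 2·3^3 + 2·3^2 + 2·3 + 2 ↦ 2·4^4 + 2·4^2 + 2·4 + 2|_4 = 554 ⇒ 553
(2) 553|_4 = 2·4^4 + 2·4^2 + 2·4 + 1 ↦ 2·5^5 + 2·5^2 + 2·5 + 1|_5 = 6311 ⇒ 6310

6310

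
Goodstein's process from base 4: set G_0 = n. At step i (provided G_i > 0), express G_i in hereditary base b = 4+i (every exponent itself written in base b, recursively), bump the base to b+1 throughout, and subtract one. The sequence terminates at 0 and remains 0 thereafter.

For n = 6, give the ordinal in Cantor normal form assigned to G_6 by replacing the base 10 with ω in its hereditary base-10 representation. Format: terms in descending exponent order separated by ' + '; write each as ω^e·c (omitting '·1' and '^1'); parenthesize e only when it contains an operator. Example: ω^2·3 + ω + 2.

3

i=0: 6 = 4 + 2 (b=4); 4→5: 5 + 2 = 7; 7−1 = 6
i=1: 6 = 5 + 1 (b=5); 5→6: 6 + 1 = 7; 7−1 = 6
i=2: 6 = 6 (b=6); 6→7: 7 = 7; 7−1 = 6
i=3: 6 = 6 (b=7); 7→8: 6 = 6; 6−1 = 5
i=4: 5 = 5 (b=8); 8→9: 5 = 5; 5−1 = 4
i=5: 4 = 4 (b=9); 9→10: 4 = 4; 4−1 = 3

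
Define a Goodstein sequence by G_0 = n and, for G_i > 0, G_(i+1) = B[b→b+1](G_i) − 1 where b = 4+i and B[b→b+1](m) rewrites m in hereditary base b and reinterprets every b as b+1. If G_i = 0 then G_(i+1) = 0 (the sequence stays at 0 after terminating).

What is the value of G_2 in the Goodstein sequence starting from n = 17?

35

G_0 = 17. HB_4(17) = 4^2 + 1. Bump = 26. G_1 = 25.
G_1 = 25. HB_5(25) = 5^2. Bump = 36. G_2 = 35.
G_2 = 35. HB_6(35) = 5·6 + 5. Bump = 40. G_3 = 39.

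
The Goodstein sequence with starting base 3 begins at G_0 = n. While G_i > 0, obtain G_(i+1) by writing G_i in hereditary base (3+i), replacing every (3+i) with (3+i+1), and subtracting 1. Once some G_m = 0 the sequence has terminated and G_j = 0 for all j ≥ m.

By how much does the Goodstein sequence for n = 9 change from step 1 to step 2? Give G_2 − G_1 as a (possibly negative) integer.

i=0: 9 = 3^2 (b=3); 3→4: 4^2 = 16; 16−1 = 15
i=1: 15 = 3·4 + 3 (b=4); 4→5: 3·5 + 3 = 18; 18−1 = 17

2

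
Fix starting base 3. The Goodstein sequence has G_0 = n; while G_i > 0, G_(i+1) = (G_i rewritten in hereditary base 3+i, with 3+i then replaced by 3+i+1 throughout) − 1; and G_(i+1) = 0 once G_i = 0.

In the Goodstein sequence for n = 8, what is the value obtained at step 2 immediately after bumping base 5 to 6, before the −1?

12

base 3: 8 = 2·3 + 2; at 4: 2·4 + 2 = 10; next = 9
base 4: 9 = 2·4 + 1; at 5: 2·5 + 1 = 11; next = 10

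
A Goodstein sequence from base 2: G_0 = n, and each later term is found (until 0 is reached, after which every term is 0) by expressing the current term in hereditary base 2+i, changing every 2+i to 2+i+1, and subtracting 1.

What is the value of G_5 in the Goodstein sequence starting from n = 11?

5764801

base 2: 11 = 2^(2 + 1) + 2 + 1; at 3: 3^(3 + 1) + 3 + 1 = 85; next = 84
base 3: 84 = 3^(3 + 1) + 3; at 4: 4^(4 + 1) + 4 = 1028; next = 1027
base 4: 1027 = 4^(4 + 1) + 3; at 5: 5^(5 + 1) + 3 = 15628; next = 15627
base 5: 15627 = 5^(5 + 1) + 2; at 6: 6^(6 + 1) + 2 = 279938; next = 279937
base 6: 279937 = 6^(6 + 1) + 1; at 7: 7^(7 + 1) + 1 = 5764802; next = 5764801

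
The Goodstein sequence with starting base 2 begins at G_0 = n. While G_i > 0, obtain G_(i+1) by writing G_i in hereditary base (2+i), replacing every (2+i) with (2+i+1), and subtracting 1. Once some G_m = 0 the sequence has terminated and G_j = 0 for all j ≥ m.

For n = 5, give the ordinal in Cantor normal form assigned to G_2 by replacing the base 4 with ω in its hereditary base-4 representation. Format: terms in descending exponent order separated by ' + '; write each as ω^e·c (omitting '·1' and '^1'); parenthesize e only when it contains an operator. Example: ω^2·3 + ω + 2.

[0] 5 ≡ 2^2 + 1 (base 2). Lift 3: 28. −1: 27.
[1] 27 ≡ 3^3 (base 3). Lift 4: 256. −1: 255.
[2] 255 ≡ 3·4^3 + 3·4^2 + 3·4 + 3 (base 4). Lift 5: 468. −1: 467.

ω^3·3 + ω^2·3 + ω·3 + 3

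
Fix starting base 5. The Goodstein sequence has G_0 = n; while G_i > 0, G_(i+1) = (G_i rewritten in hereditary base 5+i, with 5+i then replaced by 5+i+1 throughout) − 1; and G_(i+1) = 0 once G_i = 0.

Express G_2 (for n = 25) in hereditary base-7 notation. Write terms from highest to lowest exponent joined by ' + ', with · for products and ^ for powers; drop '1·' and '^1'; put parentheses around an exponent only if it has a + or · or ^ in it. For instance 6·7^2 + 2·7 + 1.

5·7 + 4

i=0: 25 = 5^2 (b=5); 5→6: 6^2 = 36; 36−1 = 35
i=1: 35 = 5·6 + 5 (b=6); 6→7: 5·7 + 5 = 40; 40−1 = 39
i=2: 39 = 5·7 + 4 (b=7); 7→8: 5·8 + 4 = 44; 44−1 = 43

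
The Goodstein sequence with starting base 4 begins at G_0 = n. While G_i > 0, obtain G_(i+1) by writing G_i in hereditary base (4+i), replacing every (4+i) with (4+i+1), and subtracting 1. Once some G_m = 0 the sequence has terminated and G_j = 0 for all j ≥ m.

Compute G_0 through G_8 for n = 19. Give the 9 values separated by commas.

19, 27, 37, 49, 63, 69, 75, 81, 87

base 4: 19 = 4^2 + 3; at 5: 5^2 + 3 = 28; next = 27
base 5: 27 = 5^2 + 2; at 6: 6^2 + 2 = 38; next = 37
base 6: 37 = 6^2 + 1; at 7: 7^2 + 1 = 50; next = 49
base 7: 49 = 7^2; at 8: 8^2 = 64; next = 63
base 8: 63 = 7·8 + 7; at 9: 7·9 + 7 = 70; next = 69
base 9: 69 = 7·9 + 6; at 10: 7·10 + 6 = 76; next = 75
base 10: 75 = 7·10 + 5; at 11: 7·11 + 5 = 82; next = 81
base 11: 81 = 7·11 + 4; at 12: 7·12 + 4 = 88; next = 87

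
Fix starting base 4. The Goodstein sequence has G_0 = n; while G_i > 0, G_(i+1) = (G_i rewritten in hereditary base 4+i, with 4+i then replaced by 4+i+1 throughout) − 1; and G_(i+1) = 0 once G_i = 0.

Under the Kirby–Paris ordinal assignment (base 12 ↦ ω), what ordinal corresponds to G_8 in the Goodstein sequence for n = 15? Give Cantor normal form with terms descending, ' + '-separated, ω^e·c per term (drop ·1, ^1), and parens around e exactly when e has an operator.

G_0=15  [base 4] 3·4 + 3  →[4↦5]→  3·5 + 3 = 18  −1 ⇒ G_1=17
G_1=17  [base 5] 3·5 + 2  →[5↦6]→  3·6 + 2 = 20  −1 ⇒ G_2=19
G_2=19  [base 6] 3·6 + 1  →[6↦7]→  3·7 + 1 = 22  −1 ⇒ G_3=21
G_3=21  [base 7] 3·7  →[7↦8]→  3·8 = 24  −1 ⇒ G_4=23
G_4=23  [base 8] 2·8 + 7  →[8↦9]→  2·9 + 7 = 25  −1 ⇒ G_5=24
G_5=24  [base 9] 2·9 + 6  →[9↦10]→  2·10 + 6 = 26  −1 ⇒ G_6=25
G_6=25  [base 10] 2·10 + 5  →[10↦11]→  2·11 + 5 = 27  −1 ⇒ G_7=26
G_7=26  [base 11] 2·11 + 4  →[11↦12]→  2·12 + 4 = 28  −1 ⇒ G_8=27
G_8=27  [base 12] 2·12 + 3  →[12↦13]→  2·13 + 3 = 29  −1 ⇒ G_9=28

ω·2 + 3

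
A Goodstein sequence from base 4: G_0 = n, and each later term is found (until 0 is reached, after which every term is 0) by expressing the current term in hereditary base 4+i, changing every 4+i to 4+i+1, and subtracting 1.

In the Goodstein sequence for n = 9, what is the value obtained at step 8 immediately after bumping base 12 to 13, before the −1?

step 0: 9 = 2·4 + 1; sub 5 for 4: 2·5 + 1; = 11; G_1 = 11−1 = 10
step 1: 10 = 2·5; sub 6 for 5: 2·6; = 12; G_2 = 12−1 = 11
step 2: 11 = 6 + 5; sub 7 for 6: 7 + 5; = 12; G_3 = 12−1 = 11
step 3: 11 = 7 + 4; sub 8 for 7: 8 + 4; = 12; G_4 = 12−1 = 11
step 4: 11 = 8 + 3; sub 9 for 8: 9 + 3; = 12; G_5 = 12−1 = 11
step 5: 11 = 9 + 2; sub 10 for 9: 10 + 2; = 12; G_6 = 12−1 = 11
step 6: 11 = 10 + 1; sub 11 for 10: 11 + 1; = 12; G_7 = 12−1 = 11
step 7: 11 = 11; sub 12 for 11: 12; = 12; G_8 = 12−1 = 11

11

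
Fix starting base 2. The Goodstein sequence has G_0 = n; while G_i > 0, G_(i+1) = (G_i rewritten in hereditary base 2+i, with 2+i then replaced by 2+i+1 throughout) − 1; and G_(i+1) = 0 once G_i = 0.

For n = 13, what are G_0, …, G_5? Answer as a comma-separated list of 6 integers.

base 2: 13 = 2^(2 + 1) + 2^2 + 1; at 3: 3^(3 + 1) + 3^3 + 1 = 109; next = 108
base 3: 108 = 3^(3 + 1) + 3^3; at 4: 4^(4 + 1) + 4^4 = 1280; next = 1279
base 4: 1279 = 4^(4 + 1) + 3·4^3 + 3·4^2 + 3·4 + 3; at 5: 5^(5 + 1) + 3·5^3 + 3·5^2 + 3·5 + 3 = 16093; next = 16092
base 5: 16092 = 5^(5 + 1) + 3·5^3 + 3·5^2 + 3·5 + 2; at 6: 6^(6 + 1) + 3·6^3 + 3·6^2 + 3·6 + 2 = 280712; next = 280711
base 6: 280711 = 6^(6 + 1) + 3·6^3 + 3·6^2 + 3·6 + 1; at 7: 7^(7 + 1) + 3·7^3 + 3·7^2 + 3·7 + 1 = 5765999; next = 5765998

13, 108, 1279, 16092, 280711, 5765998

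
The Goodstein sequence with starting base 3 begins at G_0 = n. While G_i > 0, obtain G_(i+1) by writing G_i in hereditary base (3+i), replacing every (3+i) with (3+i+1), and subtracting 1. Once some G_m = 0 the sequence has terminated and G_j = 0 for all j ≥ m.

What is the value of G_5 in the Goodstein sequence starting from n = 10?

33

base 3: 10 = 3^2 + 1; at 4: 4^2 + 1 = 17; next = 16
base 4: 16 = 4^2; at 5: 5^2 = 25; next = 24
base 5: 24 = 4·5 + 4; at 6: 4·6 + 4 = 28; next = 27
base 6: 27 = 4·6 + 3; at 7: 4·7 + 3 = 31; next = 30
base 7: 30 = 4·7 + 2; at 8: 4·8 + 2 = 34; next = 33
base 8: 33 = 4·8 + 1; at 9: 4·9 + 1 = 37; next = 36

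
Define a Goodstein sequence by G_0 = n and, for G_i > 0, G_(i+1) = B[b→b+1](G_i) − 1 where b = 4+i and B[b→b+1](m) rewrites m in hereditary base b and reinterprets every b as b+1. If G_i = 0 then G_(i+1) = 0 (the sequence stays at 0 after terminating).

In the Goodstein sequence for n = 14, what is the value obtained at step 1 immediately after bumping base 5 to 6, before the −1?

19

base 4: 14 = 3·4 + 2; at 5: 3·5 + 2 = 17; next = 16
base 5: 16 = 3·5 + 1; at 6: 3·6 + 1 = 19; next = 18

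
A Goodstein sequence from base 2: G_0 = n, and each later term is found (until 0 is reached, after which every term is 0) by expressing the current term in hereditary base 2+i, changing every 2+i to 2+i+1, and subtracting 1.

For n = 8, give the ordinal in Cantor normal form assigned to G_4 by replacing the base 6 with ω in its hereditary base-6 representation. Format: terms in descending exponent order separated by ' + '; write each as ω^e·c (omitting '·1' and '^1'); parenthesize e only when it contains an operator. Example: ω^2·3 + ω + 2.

G_0 = 8. HB_2(8) = 2^(2 + 1). Bump = 81. G_1 = 80.
G_1 = 80. HB_3(80) = 2·3^3 + 2·3^2 + 2·3 + 2. Bump = 554. G_2 = 553.
G_2 = 553. HB_4(553) = 2·4^4 + 2·4^2 + 2·4 + 1. Bump = 6311. G_3 = 6310.
G_3 = 6310. HB_5(6310) = 2·5^5 + 2·5^2 + 2·5. Bump = 93396. G_4 = 93395.
G_4 = 93395. HB_6(93395) = 2·6^6 + 2·6^2 + 6 + 5. Bump = 1647196. G_5 = 1647195.

ω^ω·2 + ω^2·2 + ω + 5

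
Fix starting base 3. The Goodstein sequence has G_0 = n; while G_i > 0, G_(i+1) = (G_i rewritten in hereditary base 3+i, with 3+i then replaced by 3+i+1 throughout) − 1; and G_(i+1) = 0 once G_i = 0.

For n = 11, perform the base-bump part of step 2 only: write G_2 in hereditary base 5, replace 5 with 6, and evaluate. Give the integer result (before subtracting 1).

36

G_0 = 11. HB_3(11) = 3^2 + 2. Bump = 18. G_1 = 17.
G_1 = 17. HB_4(17) = 4^2 + 1. Bump = 26. G_2 = 25.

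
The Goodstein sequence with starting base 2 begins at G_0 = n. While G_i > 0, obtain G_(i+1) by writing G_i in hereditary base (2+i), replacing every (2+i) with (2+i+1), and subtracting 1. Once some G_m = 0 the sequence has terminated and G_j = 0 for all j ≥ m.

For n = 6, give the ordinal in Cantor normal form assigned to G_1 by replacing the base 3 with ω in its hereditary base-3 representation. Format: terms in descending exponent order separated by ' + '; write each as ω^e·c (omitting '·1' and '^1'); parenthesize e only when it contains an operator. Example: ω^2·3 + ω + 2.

6 —HB2→ 2^2 + 2 —bump→ 3^3 + 3 = 30 —(−1)→ 29
29 —HB3→ 3^3 + 2 —bump→ 4^4 + 2 = 258 —(−1)→ 257

ω^ω + 2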